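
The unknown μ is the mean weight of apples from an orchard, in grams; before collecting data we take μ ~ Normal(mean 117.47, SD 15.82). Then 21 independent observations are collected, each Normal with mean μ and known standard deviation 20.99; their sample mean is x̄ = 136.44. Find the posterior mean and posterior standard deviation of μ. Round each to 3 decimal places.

Posterior mean ≈ 134.973; posterior SD ≈ 4.400

Prior precision 1/τ₀² = 1/15.82² = 0.00399565; data precision n/σ² = 21/20.99² = 0.0476644.
Posterior precision = 0.00399565 + 0.0476644 = 0.0516601, giving posterior SD = 1/√0.0516601 = 4.400.
Posterior mean = (0.00399565·117.47 + 0.0476644·136.44) / 0.0516601 = 134.973.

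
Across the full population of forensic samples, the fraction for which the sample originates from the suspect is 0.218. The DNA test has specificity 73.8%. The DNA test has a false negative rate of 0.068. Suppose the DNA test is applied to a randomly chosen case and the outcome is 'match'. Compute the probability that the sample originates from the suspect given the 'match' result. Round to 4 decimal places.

P(H | E) ≈ 0.4979

Let H be the event that the sample originates from the suspect. P(H) = 0.218, so P(¬H) = 0.782. With E the 'match' result, P(E|H) = 0.932 and P(E|¬H) = 0.262.
P(E) = 0.932·0.218 + 0.262·0.782 = 0.20318 + 0.20488 = 0.40806.
By Bayes' theorem, P(H|E) = 0.20318 / 0.40806 = 0.4979.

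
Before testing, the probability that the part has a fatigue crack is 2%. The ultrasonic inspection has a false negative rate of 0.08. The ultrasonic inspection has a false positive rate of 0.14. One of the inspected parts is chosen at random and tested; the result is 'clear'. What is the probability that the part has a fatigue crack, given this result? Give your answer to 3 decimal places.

Let H be the event that the part has a fatigue crack. P(H) = 0.02, so P(¬H) = 0.98. With E the 'clear' result, P(E|H) = 0.08 and P(E|¬H) = 0.86.
P(E) = 0.08·0.02 + 0.86·0.98 = 0.0016000 + 0.84280 = 0.84440.
By Bayes' theorem, P(H|E) = 0.0016000 / 0.84440 = 0.002.

P(H | E) ≈ 0.002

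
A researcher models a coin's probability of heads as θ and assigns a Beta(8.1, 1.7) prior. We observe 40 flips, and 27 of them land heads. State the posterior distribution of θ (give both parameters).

Posterior: Beta(35.1, 14.7)

Observing 27 successes and 13 failures updates Beta(8.1, 1.7) by adding the success and failure counts to the two shape parameters: α = 8.1+27 = 35.1, β = 1.7+13 = 14.7.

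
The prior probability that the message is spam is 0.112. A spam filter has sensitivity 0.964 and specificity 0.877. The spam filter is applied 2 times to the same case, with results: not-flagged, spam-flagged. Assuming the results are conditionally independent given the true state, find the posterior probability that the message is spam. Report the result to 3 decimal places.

Posterior P(H) ≈ 0.039

Let H be the event that the message is spam; start with P(H) = 0.112. P('spam-flagged'|H) = 0.964, P('spam-flagged'|¬H) = 0.123.
Update on result 1 ('not-flagged'): P(H) ← 0.036·0.1120 / (0.036·0.1120 + 0.877·0.8880) = 0.0040320/0.78281 = 0.0052.
Update on result 2 ('spam-flagged'): P(H) ← 0.964·0.0052 / (0.964·0.0052 + 0.123·0.9948) = 0.0049653/0.12733 = 0.0390.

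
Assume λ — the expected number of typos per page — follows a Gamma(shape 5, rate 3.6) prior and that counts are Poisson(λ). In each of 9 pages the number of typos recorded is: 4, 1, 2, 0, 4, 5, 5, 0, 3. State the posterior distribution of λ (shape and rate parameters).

The Poisson likelihood adds the total count to the shape and the number of exposure periods to the rate. Here ∑xᵢ = 24 and n = 9, so shape 5→29 and rate 3.6→12.6.

Posterior: Gamma(shape=29, rate=12.6)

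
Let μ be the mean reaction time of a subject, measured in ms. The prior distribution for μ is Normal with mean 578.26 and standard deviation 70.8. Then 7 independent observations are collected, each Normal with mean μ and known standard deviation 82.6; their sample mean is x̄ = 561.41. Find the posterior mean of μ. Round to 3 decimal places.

With known σ, the Normal prior is conjugate. Weight on the data is w = (n/σ²)/(n/σ² + 1/τ₀²) = 0.00102598/(0.00102598+0.00019950) = 0.83721.
Posterior mean = w·x̄ + (1−w)·μ₀ = 0.83721·561.41 + 0.16279·578.26 = 564.153.

Posterior mean ≈ 564.153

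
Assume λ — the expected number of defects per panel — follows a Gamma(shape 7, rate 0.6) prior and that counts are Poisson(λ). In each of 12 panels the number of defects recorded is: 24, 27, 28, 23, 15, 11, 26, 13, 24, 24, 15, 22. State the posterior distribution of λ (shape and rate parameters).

The Poisson likelihood adds the total count to the shape and the number of exposure periods to the rate. Here ∑xᵢ = 252 and n = 12, so shape 7→259 and rate 0.6→12.6.

Posterior: Gamma(shape=259, rate=12.6)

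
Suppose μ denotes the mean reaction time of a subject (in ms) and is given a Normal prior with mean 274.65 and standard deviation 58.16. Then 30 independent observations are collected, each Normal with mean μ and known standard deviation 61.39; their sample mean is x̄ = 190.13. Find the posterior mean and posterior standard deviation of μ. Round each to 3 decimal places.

Posterior mean ≈ 193.157; posterior SD ≈ 11.006

With known σ, the Normal prior is conjugate. Weight on the data is w = (n/σ²)/(n/σ² + 1/τ₀²) = 0.00796024/(0.00796024+0.00029563) = 0.96419.
Posterior mean = w·x̄ + (1−w)·μ₀ = 0.96419·190.13 + 0.035809·274.65 = 193.157. Posterior variance = 1/(0.00796024+0.00029563) = 121.126, so SD = 11.006.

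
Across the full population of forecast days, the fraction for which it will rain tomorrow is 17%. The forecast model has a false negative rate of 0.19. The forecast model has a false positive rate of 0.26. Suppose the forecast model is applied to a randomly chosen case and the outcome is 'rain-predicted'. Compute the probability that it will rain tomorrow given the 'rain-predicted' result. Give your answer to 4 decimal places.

P(H | E) ≈ 0.3895

Let H be the event that it will rain tomorrow. P(H) = 0.17, so P(¬H) = 0.83. With E the 'rain-predicted' result, P(E|H) = 0.81 and P(E|¬H) = 0.26.
P(E) = 0.81·0.17 + 0.26·0.83 = 0.13770 + 0.21580 = 0.35350.
By Bayes' theorem, P(H|E) = 0.13770 / 0.35350 = 0.3895.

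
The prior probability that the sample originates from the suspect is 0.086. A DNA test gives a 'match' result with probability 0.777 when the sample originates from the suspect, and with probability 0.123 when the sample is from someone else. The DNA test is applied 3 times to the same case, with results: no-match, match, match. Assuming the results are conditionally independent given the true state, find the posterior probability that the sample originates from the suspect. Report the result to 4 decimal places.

Let H be the event that the sample originates from the suspect; start with P(H) = 0.086. P('match'|H) = 0.777, P('match'|¬H) = 0.123.
Update on result 1 ('no-match'): P(H) ← 0.223·0.0860 / (0.223·0.0860 + 0.877·0.9140) = 0.019178/0.82076 = 0.0234.
Update on result 2 ('match'): P(H) ← 0.777·0.0234 / (0.777·0.0234 + 0.123·0.9766) = 0.018156/0.13828 = 0.1313.
Update on result 3 ('match'): P(H) ← 0.777·0.1313 / (0.777·0.1313 + 0.123·0.8687) = 0.10202/0.20887 = 0.4884.

Posterior P(H) ≈ 0.4884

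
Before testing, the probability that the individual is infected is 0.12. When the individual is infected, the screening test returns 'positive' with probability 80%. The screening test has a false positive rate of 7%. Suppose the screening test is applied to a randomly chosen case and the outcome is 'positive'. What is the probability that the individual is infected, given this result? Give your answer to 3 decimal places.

P(H | E) ≈ 0.609

Let H be the event that the individual is infected. P(H) = 0.12, so P(¬H) = 0.88. With E the 'positive' result, P(E|H) = 0.8 and P(E|¬H) = 0.07.
P(E) = 0.8·0.12 + 0.07·0.88 = 0.096000 + 0.061600 = 0.15760.
By Bayes' theorem, P(H|E) = 0.096000 / 0.15760 = 0.609.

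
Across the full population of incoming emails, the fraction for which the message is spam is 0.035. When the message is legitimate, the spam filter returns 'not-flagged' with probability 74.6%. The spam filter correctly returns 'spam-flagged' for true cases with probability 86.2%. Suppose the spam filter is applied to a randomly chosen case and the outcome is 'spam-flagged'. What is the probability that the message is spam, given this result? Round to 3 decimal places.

P(H | E) ≈ 0.110

Write H for 'the message is spam'. Prior odds H:¬H = 0.035/0.965 = 0.036269. For the 'spam-flagged' outcome, the likelihood ratio is 0.862/0.254 = 3.3937.
Posterior odds = 0.036269 × 3.3937 = 0.12309, so P(H|E) = 0.12309/(1+0.12309) = 0.110.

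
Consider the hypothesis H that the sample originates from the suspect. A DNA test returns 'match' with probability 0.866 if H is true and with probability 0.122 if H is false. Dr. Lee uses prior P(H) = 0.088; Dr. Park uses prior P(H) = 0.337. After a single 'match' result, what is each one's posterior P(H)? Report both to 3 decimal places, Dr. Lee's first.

P('+'|H) = 0.866, P('+'|¬H) = 0.122.
Dr. Lee: numerator 0.866·0.088 = 0.076208; evidence = 0.076208+0.122·0.912 = 0.18747; posterior = 0.407.
Dr. Park: numerator 0.866·0.337 = 0.29184; evidence = 0.29184+0.122·0.663 = 0.37273; posterior = 0.783.

Dr. Lee: 0.407; Dr. Park: 0.783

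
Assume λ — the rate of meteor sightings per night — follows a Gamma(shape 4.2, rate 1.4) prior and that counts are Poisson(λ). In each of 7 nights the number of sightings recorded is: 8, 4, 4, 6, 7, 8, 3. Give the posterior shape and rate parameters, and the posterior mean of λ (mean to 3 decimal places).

Posterior: Gamma(shape=44.2, rate=8.4); mean ≈ 5.262

Total count ∑xᵢ = 40 over n = 7 nights.
Gamma is conjugate to the Poisson likelihood: posterior is Gamma(shape = 4.2+40 = 44.2, rate = 1.4+7 = 8.4).
Posterior mean = shape/rate = 44.2/8.4 = 5.262.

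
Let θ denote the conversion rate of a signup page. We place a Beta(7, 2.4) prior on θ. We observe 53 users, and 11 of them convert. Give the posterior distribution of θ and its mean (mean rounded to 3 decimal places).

Posterior: Beta(18, 44.4); mean ≈ 0.288

The binomial likelihood is conjugate to the Beta prior: with 11 successes and 42 failures, the posterior is Beta(7+11, 2.4+42) = Beta(18, 44.4).
E[θ | data] = 18/(18+44.4) = 0.288.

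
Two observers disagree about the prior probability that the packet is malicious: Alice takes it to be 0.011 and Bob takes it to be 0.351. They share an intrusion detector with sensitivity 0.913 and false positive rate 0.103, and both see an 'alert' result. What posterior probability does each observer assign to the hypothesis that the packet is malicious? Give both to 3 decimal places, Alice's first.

Alice: 0.090; Bob: 0.827

P('+'|H) = 0.913, P('+'|¬H) = 0.103.
Alice: numerator 0.913·0.011 = 0.010043; evidence = 0.010043+0.103·0.989 = 0.11191; posterior = 0.090.
Bob: numerator 0.913·0.351 = 0.32046; evidence = 0.32046+0.103·0.649 = 0.38731; posterior = 0.827.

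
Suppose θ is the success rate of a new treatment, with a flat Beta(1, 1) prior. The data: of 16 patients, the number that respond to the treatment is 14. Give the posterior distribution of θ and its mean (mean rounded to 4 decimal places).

Posterior: Beta(15, 3); mean ≈ 0.8333

Observing 14 successes and 2 failures updates Beta(1, 1) by adding the success and failure counts to the two shape parameters: α = 1+14 = 15, β = 1+2 = 3.
Posterior mean = α/(α+β) = 15/18 = 0.8333.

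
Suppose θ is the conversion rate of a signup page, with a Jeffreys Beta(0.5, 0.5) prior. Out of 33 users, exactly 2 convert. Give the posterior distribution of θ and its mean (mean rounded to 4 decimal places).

The binomial likelihood is conjugate to the Beta prior: with 2 successes and 31 failures, the posterior is Beta(0.5+2, 0.5+31) = Beta(2.5, 31.5).
E[θ | data] = 2.5/(2.5+31.5) = 0.0735.

Posterior: Beta(2.5, 31.5); mean ≈ 0.0735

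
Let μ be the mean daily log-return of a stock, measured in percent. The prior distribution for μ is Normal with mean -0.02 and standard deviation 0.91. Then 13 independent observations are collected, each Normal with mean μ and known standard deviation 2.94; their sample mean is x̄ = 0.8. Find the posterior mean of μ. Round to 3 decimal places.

Posterior mean ≈ 0.435

With known σ, the Normal prior is conjugate. Weight on the data is w = (n/σ²)/(n/σ² + 1/τ₀²) = 1.50400/(1.50400+1.20758) = 0.55466.
Posterior mean = w·x̄ + (1−w)·μ₀ = 0.55466·0.8 + 0.44534·-0.02 = 0.435.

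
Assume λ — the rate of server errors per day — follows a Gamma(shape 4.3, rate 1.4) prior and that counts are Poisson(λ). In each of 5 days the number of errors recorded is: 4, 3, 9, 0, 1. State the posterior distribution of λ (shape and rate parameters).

Posterior: Gamma(shape=21.3, rate=6.4)

The Poisson likelihood adds the total count to the shape and the number of exposure periods to the rate. Here ∑xᵢ = 17 and n = 5, so shape 4.3→21.3 and rate 1.4→6.4.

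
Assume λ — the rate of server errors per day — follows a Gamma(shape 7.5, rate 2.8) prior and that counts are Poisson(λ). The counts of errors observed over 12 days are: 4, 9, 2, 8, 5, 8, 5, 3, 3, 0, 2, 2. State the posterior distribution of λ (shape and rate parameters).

Posterior: Gamma(shape=58.5, rate=14.8)

The Poisson likelihood adds the total count to the shape and the number of exposure periods to the rate. Here ∑xᵢ = 51 and n = 12, so shape 7.5→58.5 and rate 2.8→14.8.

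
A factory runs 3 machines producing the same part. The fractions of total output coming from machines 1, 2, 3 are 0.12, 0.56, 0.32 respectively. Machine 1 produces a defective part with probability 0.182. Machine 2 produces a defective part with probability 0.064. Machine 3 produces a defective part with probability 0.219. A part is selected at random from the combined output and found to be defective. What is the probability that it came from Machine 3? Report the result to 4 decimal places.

P(defective|M1) = 0.182; P(defective|M2) = 0.064; P(defective|M3) = 0.219.
Prior × likelihood for each source: 0.12·0.182=0.02184, 0.56·0.064=0.03584, 0.32·0.219=0.07008. Summing gives P(defective) = 0.12776.
P(Machine 3 | defective) = 0.07008 / 0.12776 = 0.5485.

Posterior probability ≈ 0.5485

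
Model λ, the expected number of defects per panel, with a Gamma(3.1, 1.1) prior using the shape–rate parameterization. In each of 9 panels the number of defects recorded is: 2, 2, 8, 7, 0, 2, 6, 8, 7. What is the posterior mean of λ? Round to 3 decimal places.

Posterior mean ≈ 4.465

Total count ∑xᵢ = 42 over n = 9 panels.
Gamma is conjugate to the Poisson likelihood: posterior is Gamma(shape = 3.1+42 = 45.1, rate = 1.1+9 = 10.1).
E[λ | data] = 45.1/10.1 = 4.465.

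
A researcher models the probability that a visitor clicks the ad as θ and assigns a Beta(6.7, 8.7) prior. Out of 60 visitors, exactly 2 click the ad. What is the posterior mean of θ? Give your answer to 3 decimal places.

Posterior mean ≈ 0.115

The binomial likelihood is conjugate to the Beta prior: with 2 successes and 58 failures, the posterior is Beta(6.7+2, 8.7+58) = Beta(8.7, 66.7).
Posterior mean = α/(α+β) = 8.7/75.4 = 0.115.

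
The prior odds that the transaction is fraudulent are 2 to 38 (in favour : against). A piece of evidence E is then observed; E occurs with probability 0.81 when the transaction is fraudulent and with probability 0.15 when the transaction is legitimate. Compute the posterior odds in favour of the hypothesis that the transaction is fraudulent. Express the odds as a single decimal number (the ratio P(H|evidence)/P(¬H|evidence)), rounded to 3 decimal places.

Prior odds = 2/38 = 0.052632.
Likelihood ratio for E = 0.81/0.15 = 5.4000.
Posterior odds = prior odds × LR = 0.28421.

Posterior odds ≈ 0.284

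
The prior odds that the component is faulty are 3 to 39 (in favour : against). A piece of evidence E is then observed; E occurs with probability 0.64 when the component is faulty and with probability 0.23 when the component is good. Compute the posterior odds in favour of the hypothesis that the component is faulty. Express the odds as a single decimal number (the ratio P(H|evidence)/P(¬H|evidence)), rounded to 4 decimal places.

Posterior odds ≈ 0.2140

Prior odds = 3/39 = 0.076923. In log-odds, ln(0.076923) = -2.5649.
Add log likelihood ratio: ln(2.7826) = 1.0234.
Posterior log-odds = -1.5416, so posterior odds = exp(-1.5416) = 0.21405.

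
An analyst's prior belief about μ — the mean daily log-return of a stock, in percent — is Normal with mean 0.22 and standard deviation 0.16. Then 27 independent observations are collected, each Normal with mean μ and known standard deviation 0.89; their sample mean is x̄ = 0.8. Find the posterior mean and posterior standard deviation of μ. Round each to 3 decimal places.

With known σ, the Normal prior is conjugate. Weight on the data is w = (n/σ²)/(n/σ² + 1/τ₀²) = 34.0866/(34.0866+39.0625) = 0.46599.
Posterior mean = w·x̄ + (1−w)·μ₀ = 0.46599·0.8 + 0.53401·0.22 = 0.490. Posterior variance = 1/(34.0866+39.0625) = 0.0136707, so SD = 0.117.

Posterior mean ≈ 0.490; posterior SD ≈ 0.117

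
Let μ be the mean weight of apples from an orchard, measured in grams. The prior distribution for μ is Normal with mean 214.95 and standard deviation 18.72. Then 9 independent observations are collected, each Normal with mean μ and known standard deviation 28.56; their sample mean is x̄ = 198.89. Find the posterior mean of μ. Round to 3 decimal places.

With known σ, the Normal prior is conjugate. Weight on the data is w = (n/σ²)/(n/σ² + 1/τ₀²) = 0.0110338/(0.0110338+0.00285357) = 0.79452.
Posterior mean = w·x̄ + (1−w)·μ₀ = 0.79452·198.89 + 0.20548·214.95 = 202.190.

Posterior mean ≈ 202.190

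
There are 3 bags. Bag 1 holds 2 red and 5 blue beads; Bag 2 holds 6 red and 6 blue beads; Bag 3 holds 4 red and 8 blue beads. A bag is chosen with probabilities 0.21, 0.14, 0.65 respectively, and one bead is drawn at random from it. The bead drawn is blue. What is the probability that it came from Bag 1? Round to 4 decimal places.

Posterior probability ≈ 0.2296

P(blue|Bag 1) = 0.7143; P(blue|Bag 2) = 0.5; P(blue|Bag 3) = 0.6667.
Prior × likelihood for each source: 0.21·0.7143=0.1500, 0.14·0.5=0.07000, 0.65·0.6667=0.4333. Summing gives P(blue) = 0.65333.
P(Bag 1 | blue) = 0.1500 / 0.65333 = 0.2296.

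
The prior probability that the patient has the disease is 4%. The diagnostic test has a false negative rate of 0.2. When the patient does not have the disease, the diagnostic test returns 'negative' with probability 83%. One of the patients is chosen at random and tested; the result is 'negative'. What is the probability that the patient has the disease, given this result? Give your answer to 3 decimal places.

Let H be the event that the patient has the disease. P(H) = 0.04, so P(¬H) = 0.96. With E the 'negative' result, P(E|H) = 0.2 and P(E|¬H) = 0.83.
P(E) = 0.2·0.04 + 0.83·0.96 = 0.0080000 + 0.79680 = 0.80480.
By Bayes' theorem, P(H|E) = 0.0080000 / 0.80480 = 0.010.

P(H | E) ≈ 0.010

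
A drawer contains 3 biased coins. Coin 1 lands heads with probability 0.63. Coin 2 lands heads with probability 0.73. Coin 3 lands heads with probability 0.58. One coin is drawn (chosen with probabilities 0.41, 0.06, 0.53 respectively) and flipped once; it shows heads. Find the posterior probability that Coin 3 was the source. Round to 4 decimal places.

Tabulate prior·likelihood by source: [1] prior 0.41, lik 0.63, product 0.2583; [2] prior 0.06, lik 0.73, product 0.04380; [3] prior 0.53, lik 0.58, product 0.3074.
Normalizing constant = 0.60950; the posterior for Coin 3 is its product over the sum, 0.3074/0.60950 = 0.5043.

Posterior probability ≈ 0.5043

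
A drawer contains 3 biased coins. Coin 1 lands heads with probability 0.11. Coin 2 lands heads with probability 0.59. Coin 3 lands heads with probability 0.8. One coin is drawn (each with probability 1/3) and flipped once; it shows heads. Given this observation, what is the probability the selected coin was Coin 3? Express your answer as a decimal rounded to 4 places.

Posterior probability ≈ 0.5333

P(heads|C1) = 0.11; P(heads|C2) = 0.59; P(heads|C3) = 0.8.
Prior × likelihood for each source: 0.333333·0.11=0.03667, 0.333333·0.59=0.1967, 0.333333·0.8=0.2667. Summing gives P(heads) = 0.50000.
P(Coin 3 | heads) = 0.2667 / 0.50000 = 0.5333.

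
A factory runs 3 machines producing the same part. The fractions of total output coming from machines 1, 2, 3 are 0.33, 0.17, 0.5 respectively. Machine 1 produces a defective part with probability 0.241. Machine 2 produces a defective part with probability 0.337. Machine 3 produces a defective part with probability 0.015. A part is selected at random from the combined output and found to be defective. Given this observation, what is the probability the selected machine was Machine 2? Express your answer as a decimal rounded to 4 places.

Posterior probability ≈ 0.3970

Tabulate prior·likelihood by source: [1] prior 0.33, lik 0.241, product 0.07953; [2] prior 0.17, lik 0.337, product 0.05729; [3] prior 0.5, lik 0.015, product 0.007500.
Normalizing constant = 0.14432; the posterior for Machine 2 is its product over the sum, 0.05729/0.14432 = 0.3970.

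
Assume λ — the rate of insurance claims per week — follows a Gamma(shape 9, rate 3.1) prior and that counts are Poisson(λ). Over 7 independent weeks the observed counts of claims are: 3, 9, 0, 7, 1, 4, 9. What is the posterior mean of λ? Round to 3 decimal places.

Posterior mean ≈ 4.158

Total count ∑xᵢ = 33 over n = 7 weeks.
Gamma is conjugate to the Poisson likelihood: posterior is Gamma(shape = 9+33 = 42, rate = 3.1+7 = 10.1).
E[λ | data] = 42/10.1 = 4.158.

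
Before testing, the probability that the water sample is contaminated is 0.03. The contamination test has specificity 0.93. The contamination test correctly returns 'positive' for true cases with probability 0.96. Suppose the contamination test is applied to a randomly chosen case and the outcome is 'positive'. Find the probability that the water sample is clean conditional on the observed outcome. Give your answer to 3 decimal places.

P(¬H | E) ≈ 0.702

Let H be the event that the water sample is contaminated. P(H) = 0.03, so P(¬H) = 0.97. With E the 'positive' result, P(E|H) = 0.96 and P(E|¬H) = 0.07.
P(E) = 0.96·0.03 + 0.07·0.97 = 0.028800 + 0.067900 = 0.096700.
By Bayes' theorem, P(H|E) = 0.028800 / 0.096700 = 0.298. Hence P(¬H|E) = 1 − 0.298 = 0.702.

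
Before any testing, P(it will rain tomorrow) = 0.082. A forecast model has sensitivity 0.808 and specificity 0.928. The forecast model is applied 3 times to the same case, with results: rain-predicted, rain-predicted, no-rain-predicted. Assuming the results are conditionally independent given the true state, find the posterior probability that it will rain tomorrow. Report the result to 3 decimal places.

Let H be the event that it will rain tomorrow; start with P(H) = 0.082. P('rain-predicted'|H) = 0.808, P('rain-predicted'|¬H) = 0.072.
Update on result 1 ('rain-predicted'): P(H) ← 0.808·0.0820 / (0.808·0.0820 + 0.072·0.9180) = 0.066256/0.13235 = 0.5006.
Update on result 2 ('rain-predicted'): P(H) ← 0.808·0.5006 / (0.808·0.5006 + 0.072·0.4994) = 0.40449/0.44044 = 0.9184.
Update on result 3 ('no-rain-predicted'): P(H) ← 0.192·0.9184 / (0.192·0.9184 + 0.928·0.0816) = 0.17633/0.25208 = 0.6995.

Posterior P(H) ≈ 0.699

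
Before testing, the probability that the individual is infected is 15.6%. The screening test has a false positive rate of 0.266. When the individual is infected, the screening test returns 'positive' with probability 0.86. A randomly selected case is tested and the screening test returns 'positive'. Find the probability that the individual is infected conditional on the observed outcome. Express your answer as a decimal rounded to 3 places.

P(H | E) ≈ 0.374

Let H be the event that the individual is infected. P(H) = 0.156, so P(¬H) = 0.844. With E the 'positive' result, P(E|H) = 0.86 and P(E|¬H) = 0.266.
P(E) = 0.86·0.156 + 0.266·0.844 = 0.13416 + 0.22450 = 0.35866.
By Bayes' theorem, P(H|E) = 0.13416 / 0.35866 = 0.374.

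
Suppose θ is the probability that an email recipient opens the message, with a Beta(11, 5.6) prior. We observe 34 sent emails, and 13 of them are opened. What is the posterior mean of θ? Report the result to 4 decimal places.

The binomial likelihood is conjugate to the Beta prior: with 13 successes and 21 failures, the posterior is Beta(11+13, 5.6+21) = Beta(24, 26.6).
Posterior mean = α/(α+β) = 24/50.6 = 0.4743.

Posterior mean ≈ 0.4743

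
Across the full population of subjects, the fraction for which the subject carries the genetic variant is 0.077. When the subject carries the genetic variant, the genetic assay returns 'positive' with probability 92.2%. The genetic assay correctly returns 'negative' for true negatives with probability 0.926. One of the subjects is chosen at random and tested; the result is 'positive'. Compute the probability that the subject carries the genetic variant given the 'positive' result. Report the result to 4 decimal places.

P(H | E) ≈ 0.5097

Let H be the event that the subject carries the genetic variant. P(H) = 0.077, so P(¬H) = 0.923. With E the 'positive' result, P(E|H) = 0.922 and P(E|¬H) = 0.074.
P(E) = 0.922·0.077 + 0.074·0.923 = 0.070994 + 0.068302 = 0.13930.
By Bayes' theorem, P(H|E) = 0.070994 / 0.13930 = 0.5097.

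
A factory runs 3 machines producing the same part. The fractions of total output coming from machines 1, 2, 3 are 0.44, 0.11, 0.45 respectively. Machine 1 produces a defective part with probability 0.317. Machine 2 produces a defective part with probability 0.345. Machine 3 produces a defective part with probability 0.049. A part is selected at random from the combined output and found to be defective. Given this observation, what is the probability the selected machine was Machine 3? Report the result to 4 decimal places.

Tabulate prior·likelihood by source: [1] prior 0.44, lik 0.317, product 0.1395; [2] prior 0.11, lik 0.345, product 0.03795; [3] prior 0.45, lik 0.049, product 0.02205.
Normalizing constant = 0.19948; the posterior for Machine 3 is its product over the sum, 0.02205/0.19948 = 0.1105.

Posterior probability ≈ 0.1105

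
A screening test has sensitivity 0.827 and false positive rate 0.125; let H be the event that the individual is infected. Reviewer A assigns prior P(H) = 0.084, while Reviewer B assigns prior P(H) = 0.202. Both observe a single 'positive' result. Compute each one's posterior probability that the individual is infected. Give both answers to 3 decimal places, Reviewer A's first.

Reviewer A: 0.378; Reviewer B: 0.626

P('+'|H) = 0.827, P('+'|¬H) = 0.125.
Reviewer A: numerator 0.827·0.084 = 0.069468; evidence = 0.069468+0.125·0.916 = 0.18397; posterior = 0.378.
Reviewer B: numerator 0.827·0.202 = 0.16705; evidence = 0.16705+0.125·0.798 = 0.26680; posterior = 0.626.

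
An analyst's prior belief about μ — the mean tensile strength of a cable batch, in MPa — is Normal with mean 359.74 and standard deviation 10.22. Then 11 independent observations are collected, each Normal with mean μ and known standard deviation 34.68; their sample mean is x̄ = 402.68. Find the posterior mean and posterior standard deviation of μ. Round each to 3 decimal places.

Posterior mean ≈ 380.719; posterior SD ≈ 7.309

Prior precision 1/τ₀² = 1/10.22² = 0.00957411; data precision n/σ² = 11/34.68² = 0.00914607.
Posterior precision = 0.00957411 + 0.00914607 = 0.0187202, giving posterior SD = 1/√0.0187202 = 7.309.
Posterior mean = (0.00957411·359.74 + 0.00914607·402.68) / 0.0187202 = 380.719.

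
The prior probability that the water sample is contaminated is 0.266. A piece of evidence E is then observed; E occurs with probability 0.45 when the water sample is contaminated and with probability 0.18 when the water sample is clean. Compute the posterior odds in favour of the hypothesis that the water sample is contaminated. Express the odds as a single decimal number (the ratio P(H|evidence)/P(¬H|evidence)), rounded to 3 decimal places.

Prior odds = 0.266/(1−0.266) = 0.36240.
Likelihood ratio for E = 0.45/0.18 = 2.5000.
Posterior odds = prior odds × LR = 0.90599.

Posterior odds ≈ 0.906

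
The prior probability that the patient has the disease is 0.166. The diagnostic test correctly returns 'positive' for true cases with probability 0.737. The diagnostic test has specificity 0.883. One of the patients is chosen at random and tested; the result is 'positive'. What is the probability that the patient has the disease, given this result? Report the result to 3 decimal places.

P(H | E) ≈ 0.556

Let H be the event that the patient has the disease. P(H) = 0.166, so P(¬H) = 0.834. With E the 'positive' result, P(E|H) = 0.737 and P(E|¬H) = 0.117.
P(E) = 0.737·0.166 + 0.117·0.834 = 0.12234 + 0.097578 = 0.21992.
By Bayes' theorem, P(H|E) = 0.12234 / 0.21992 = 0.556.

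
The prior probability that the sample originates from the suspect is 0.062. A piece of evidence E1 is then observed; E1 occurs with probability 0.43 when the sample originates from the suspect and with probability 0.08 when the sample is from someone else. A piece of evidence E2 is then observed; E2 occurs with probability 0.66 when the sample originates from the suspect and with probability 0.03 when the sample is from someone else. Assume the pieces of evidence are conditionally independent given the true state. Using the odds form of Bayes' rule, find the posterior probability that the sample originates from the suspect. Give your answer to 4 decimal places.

Prior odds = 0.062/(1−0.062) = 0.066098.
Likelihood ratio for E1 = 0.43/0.08 = 5.3750.
Likelihood ratio for E2 = 0.66/0.03 = 22.000.
Posterior odds = prior odds × LR₁ × LR₂ = 7.8161.
Posterior probability = odds/(1+odds) = 7.8161/8.8161 = 0.8866.

Posterior probability ≈ 0.8866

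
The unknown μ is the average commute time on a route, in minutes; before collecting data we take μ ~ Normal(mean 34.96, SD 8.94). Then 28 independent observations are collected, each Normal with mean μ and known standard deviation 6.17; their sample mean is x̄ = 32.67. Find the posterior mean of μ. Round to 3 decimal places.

Posterior mean ≈ 32.708

Prior precision 1/τ₀² = 1/8.94² = 0.0125119; data precision n/σ² = 28/6.17² = 0.735509.
Posterior precision = 0.0125119 + 0.735509 = 0.748020.
Posterior mean = (0.0125119·34.96 + 0.735509·32.67) / 0.748020 = 32.708.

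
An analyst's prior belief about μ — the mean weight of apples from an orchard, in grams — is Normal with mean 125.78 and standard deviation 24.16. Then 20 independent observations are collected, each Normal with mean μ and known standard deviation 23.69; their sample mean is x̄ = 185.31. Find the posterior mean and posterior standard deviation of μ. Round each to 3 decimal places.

Posterior mean ≈ 182.579; posterior SD ≈ 5.174

Prior precision 1/τ₀² = 1/24.16² = 0.00171319; data precision n/σ² = 20/23.69² = 0.0356369.
Posterior precision = 0.00171319 + 0.0356369 = 0.0373501, giving posterior SD = 1/√0.0373501 = 5.174.
Posterior mean = (0.00171319·125.78 + 0.0356369·185.31) / 0.0373501 = 182.579.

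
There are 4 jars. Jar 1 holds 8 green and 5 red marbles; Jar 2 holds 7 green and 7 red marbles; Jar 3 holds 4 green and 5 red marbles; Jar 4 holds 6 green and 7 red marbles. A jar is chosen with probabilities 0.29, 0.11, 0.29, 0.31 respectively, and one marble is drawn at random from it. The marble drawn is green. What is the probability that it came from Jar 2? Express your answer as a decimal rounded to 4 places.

Posterior probability ≈ 0.1088

Tabulate prior·likelihood by source: [1] prior 0.29, lik 0.6154, product 0.1785; [2] prior 0.11, lik 0.5, product 0.05500; [3] prior 0.29, lik 0.4444, product 0.1289; [4] prior 0.31, lik 0.4615, product 0.1431.
Normalizing constant = 0.50543; the posterior for Jar 2 is its product over the sum, 0.05500/0.50543 = 0.1088.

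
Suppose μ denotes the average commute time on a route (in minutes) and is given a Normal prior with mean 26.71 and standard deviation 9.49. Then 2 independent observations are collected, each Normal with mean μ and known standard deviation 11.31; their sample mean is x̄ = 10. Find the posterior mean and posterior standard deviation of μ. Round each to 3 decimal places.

With known σ, the Normal prior is conjugate. Weight on the data is w = (n/σ²)/(n/σ² + 1/τ₀²) = 0.0156352/(0.0156352+0.0111037) = 0.58474.
Posterior mean = w·x̄ + (1−w)·μ₀ = 0.58474·10 + 0.41526·26.71 = 16.939. Posterior variance = 1/(0.0156352+0.0111037) = 37.3986, so SD = 6.115.

Posterior mean ≈ 16.939; posterior SD ≈ 6.115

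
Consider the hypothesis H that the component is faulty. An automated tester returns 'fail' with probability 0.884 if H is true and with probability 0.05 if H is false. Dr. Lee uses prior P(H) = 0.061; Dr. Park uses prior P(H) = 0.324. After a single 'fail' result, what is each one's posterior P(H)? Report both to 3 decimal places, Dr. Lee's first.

Dr. Lee: 0.535; Dr. Park: 0.894

P('+'|H) = 0.884, P('+'|¬H) = 0.05.
Dr. Lee: numerator 0.884·0.061 = 0.053924; evidence = 0.053924+0.05·0.939 = 0.10087; posterior = 0.535.
Dr. Park: numerator 0.884·0.324 = 0.28642; evidence = 0.28642+0.05·0.676 = 0.32022; posterior = 0.894.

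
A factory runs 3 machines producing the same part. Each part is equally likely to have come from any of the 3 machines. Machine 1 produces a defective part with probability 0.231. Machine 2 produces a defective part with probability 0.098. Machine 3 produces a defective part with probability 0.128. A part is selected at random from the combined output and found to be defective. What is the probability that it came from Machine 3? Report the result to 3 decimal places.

Posterior probability ≈ 0.280

Tabulate prior·likelihood by source: [1] prior 0.333333, lik 0.231, product 0.07700; [2] prior 0.333333, lik 0.098, product 0.03267; [3] prior 0.333333, lik 0.128, product 0.04267.
Normalizing constant = 0.15233; the posterior for Machine 3 is its product over the sum, 0.04267/0.15233 = 0.280.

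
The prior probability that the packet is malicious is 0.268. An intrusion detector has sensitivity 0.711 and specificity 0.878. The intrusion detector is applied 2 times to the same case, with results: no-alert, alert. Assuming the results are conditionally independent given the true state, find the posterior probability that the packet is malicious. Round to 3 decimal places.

Posterior P(H) ≈ 0.413

With H the event that the packet is malicious, the joint likelihood of the observed sequence is P(data|H) = 0.289·0.711 = 0.20548 and P(data|¬H) = 0.878·0.122 = 0.10712.
Bayes: P(H|data) = 0.268·0.20548 / (0.268·0.20548 + 0.732·0.10712) = 0.055068/0.13348 = 0.4126.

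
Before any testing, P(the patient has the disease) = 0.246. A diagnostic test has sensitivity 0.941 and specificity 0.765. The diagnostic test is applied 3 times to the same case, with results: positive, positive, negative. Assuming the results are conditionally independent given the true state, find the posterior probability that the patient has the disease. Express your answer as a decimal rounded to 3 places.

Posterior P(H) ≈ 0.287

Let H be the event that the patient has the disease; start with P(H) = 0.246. P('positive'|H) = 0.941, P('positive'|¬H) = 0.235.
Update on result 1 ('positive'): P(H) ← 0.941·0.2460 / (0.941·0.2460 + 0.235·0.7540) = 0.23149/0.40868 = 0.5664.
Update on result 2 ('positive'): P(H) ← 0.941·0.5664 / (0.941·0.5664 + 0.235·0.4336) = 0.53301/0.63490 = 0.8395.
Update on result 3 ('negative'): P(H) ← 0.059·0.8395 / (0.059·0.8395 + 0.765·0.1605) = 0.049532/0.17230 = 0.2875.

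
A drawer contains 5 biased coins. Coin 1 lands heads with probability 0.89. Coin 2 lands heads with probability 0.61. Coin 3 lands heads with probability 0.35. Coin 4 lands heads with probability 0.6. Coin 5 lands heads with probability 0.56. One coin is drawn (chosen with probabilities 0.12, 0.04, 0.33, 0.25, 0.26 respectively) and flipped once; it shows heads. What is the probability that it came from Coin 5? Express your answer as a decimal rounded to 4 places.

Tabulate prior·likelihood by source: [1] prior 0.12, lik 0.89, product 0.1068; [2] prior 0.04, lik 0.61, product 0.02440; [3] prior 0.33, lik 0.35, product 0.1155; [4] prior 0.25, lik 0.6, product 0.1500; [5] prior 0.26, lik 0.56, product 0.1456.
Normalizing constant = 0.54230; the posterior for Coin 5 is its product over the sum, 0.1456/0.54230 = 0.2685.

Posterior probability ≈ 0.2685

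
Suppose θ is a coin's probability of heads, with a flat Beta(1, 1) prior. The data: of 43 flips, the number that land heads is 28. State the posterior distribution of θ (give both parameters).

Posterior: Beta(29, 16)

Observing 28 successes and 15 failures updates Beta(1, 1) by adding the success and failure counts to the two shape parameters: α = 1+28 = 29, β = 1+15 = 16.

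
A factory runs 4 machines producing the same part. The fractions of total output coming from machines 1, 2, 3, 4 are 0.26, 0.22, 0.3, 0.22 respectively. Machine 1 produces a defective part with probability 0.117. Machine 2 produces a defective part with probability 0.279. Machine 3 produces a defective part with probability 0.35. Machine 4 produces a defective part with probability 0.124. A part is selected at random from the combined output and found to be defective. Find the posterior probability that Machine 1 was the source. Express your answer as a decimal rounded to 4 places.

Posterior probability ≈ 0.1358

Tabulate prior·likelihood by source: [1] prior 0.26, lik 0.117, product 0.03042; [2] prior 0.22, lik 0.279, product 0.06138; [3] prior 0.3, lik 0.35, product 0.1050; [4] prior 0.22, lik 0.124, product 0.02728.
Normalizing constant = 0.22408; the posterior for Machine 1 is its product over the sum, 0.03042/0.22408 = 0.1358.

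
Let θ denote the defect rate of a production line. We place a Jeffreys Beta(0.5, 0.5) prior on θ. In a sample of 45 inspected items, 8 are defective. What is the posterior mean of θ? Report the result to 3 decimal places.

The binomial likelihood is conjugate to the Beta prior: with 8 successes and 37 failures, the posterior is Beta(0.5+8, 0.5+37) = Beta(8.5, 37.5).
E[θ | data] = 8.5/(8.5+37.5) = 0.185.

Posterior mean ≈ 0.185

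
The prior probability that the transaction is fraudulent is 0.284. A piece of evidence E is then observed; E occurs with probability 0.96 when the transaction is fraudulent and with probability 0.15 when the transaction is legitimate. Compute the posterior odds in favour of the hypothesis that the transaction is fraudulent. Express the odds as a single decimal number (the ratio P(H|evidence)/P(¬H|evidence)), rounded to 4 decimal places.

Prior odds = 0.284/(1−0.284) = 0.39665.
Likelihood ratio for E = 0.96/0.15 = 6.4000.
Posterior odds = prior odds × LR = 2.5385.

Posterior odds ≈ 2.5385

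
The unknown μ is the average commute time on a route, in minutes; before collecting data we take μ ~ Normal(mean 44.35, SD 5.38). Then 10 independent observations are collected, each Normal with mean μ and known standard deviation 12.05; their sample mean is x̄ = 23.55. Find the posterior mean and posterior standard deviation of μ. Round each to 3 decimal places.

With known σ, the Normal prior is conjugate. Weight on the data is w = (n/σ²)/(n/σ² + 1/τ₀²) = 0.0688693/(0.0688693+0.0345490) = 0.66593.
Posterior mean = w·x̄ + (1−w)·μ₀ = 0.66593·23.55 + 0.33407·44.35 = 30.499. Posterior variance = 1/(0.0688693+0.0345490) = 9.66947, so SD = 3.110.

Posterior mean ≈ 30.499; posterior SD ≈ 3.110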